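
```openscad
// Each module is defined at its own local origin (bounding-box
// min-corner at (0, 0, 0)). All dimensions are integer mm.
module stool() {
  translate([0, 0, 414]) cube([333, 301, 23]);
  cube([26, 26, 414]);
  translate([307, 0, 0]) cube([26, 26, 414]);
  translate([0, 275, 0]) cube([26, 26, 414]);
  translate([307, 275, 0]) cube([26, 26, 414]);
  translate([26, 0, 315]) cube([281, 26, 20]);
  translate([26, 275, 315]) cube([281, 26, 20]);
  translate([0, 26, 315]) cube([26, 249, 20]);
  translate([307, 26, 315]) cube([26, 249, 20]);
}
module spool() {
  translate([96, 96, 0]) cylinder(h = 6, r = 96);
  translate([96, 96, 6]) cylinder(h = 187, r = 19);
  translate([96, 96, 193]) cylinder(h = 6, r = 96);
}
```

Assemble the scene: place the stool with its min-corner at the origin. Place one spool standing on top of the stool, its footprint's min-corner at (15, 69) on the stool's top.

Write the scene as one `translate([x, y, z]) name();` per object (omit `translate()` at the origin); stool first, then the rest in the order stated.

stool();
translate([15, 69, 437]) spool();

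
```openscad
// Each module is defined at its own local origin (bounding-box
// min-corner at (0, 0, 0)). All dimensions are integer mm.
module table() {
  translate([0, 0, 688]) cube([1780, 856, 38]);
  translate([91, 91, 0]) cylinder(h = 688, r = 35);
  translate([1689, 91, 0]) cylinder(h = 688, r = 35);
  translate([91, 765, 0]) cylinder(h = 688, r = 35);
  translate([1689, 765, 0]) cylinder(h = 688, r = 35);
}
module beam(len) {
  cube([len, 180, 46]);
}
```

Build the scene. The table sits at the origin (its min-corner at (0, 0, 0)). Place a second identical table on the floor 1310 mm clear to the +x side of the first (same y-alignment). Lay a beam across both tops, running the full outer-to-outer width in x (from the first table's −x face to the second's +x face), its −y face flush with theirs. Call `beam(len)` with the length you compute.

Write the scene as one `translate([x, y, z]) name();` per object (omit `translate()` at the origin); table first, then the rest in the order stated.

table();
translate([3090, 0, 0]) table();
translate([0, 0, 726]) beam(4870);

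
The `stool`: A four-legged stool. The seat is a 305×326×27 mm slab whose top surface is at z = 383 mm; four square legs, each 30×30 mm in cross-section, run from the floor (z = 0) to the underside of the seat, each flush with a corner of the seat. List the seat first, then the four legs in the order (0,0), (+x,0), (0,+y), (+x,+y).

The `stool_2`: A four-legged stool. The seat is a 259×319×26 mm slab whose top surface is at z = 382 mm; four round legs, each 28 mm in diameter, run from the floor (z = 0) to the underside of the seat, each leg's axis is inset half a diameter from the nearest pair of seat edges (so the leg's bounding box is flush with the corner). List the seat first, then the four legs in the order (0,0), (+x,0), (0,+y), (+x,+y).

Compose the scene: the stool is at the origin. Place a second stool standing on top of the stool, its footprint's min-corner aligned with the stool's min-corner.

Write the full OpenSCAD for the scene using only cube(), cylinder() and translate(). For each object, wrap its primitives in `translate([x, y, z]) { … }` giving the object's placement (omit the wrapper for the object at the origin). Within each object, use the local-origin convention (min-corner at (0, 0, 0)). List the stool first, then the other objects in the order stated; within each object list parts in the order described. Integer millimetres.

translate([0, 0, 356]) cube([305, 326, 27]);
cube([30, 30, 356]);
translate([275, 0, 0]) cube([30, 30, 356]);
translate([0, 296, 0]) cube([30, 30, 356]);
translate([275, 296, 0]) cube([30, 30, 356]);
translate([0, 0, 383]) {
  translate([0, 0, 356]) cube([259, 319, 26]);
  translate([14, 14, 0]) cylinder(h = 356, r = 14);
  translate([245, 14, 0]) cylinder(h = 356, r = 14);
  translate([14, 305, 0]) cylinder(h = 356, r = 14);
  translate([245, 305, 0]) cylinder(h = 356, r = 14);
}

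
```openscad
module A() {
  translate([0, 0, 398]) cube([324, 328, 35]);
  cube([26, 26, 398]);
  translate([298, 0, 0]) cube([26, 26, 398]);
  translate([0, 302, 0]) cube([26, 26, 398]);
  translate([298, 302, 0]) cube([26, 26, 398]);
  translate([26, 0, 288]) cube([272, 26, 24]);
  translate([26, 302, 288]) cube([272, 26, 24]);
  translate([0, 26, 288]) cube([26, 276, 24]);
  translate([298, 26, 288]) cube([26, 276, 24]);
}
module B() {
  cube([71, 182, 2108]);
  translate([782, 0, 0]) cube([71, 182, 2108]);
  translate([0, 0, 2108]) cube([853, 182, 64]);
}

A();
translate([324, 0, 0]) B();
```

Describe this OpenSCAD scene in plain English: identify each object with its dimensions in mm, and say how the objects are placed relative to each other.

A is a simple wooden stool: a rectangular seat 324 mm (x) by 328 mm (y), 35 mm thick, top face at z = 433 mm, on four square legs, each 26×26 mm in cross-section. The legs rest on z = 0, each flush with a corner of the seat. Four stretchers, 26 mm wide and 24 mm tall, connect adjacent legs with their undersides at z = 288 mm, each running between the inner faces of the legs it joins and aligned with the legs' outer faces on the other axis.

B is a rectangular door frame: two vertical jambs of 71×182 mm section, 2108 mm tall, with a clear opening 711 mm wide between their inner faces. A header 64 mm tall and 182 mm deep lies on top of the jambs and spans the full outside width.

The door frame is against the stool's +x side, with their −y faces flush.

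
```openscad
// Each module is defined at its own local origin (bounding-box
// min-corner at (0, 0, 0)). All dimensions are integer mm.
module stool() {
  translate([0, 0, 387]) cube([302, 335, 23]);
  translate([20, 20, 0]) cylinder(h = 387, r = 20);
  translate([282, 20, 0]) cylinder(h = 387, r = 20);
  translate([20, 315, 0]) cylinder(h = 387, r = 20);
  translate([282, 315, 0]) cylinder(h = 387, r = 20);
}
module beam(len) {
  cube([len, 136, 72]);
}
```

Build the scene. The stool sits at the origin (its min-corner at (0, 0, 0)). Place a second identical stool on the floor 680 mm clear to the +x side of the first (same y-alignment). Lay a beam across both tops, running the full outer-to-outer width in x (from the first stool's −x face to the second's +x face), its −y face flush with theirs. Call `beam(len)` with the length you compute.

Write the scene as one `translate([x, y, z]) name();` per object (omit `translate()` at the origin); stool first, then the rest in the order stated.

stool();
translate([982, 0, 0]) stool();
translate([0, 0, 410]) beam(1284);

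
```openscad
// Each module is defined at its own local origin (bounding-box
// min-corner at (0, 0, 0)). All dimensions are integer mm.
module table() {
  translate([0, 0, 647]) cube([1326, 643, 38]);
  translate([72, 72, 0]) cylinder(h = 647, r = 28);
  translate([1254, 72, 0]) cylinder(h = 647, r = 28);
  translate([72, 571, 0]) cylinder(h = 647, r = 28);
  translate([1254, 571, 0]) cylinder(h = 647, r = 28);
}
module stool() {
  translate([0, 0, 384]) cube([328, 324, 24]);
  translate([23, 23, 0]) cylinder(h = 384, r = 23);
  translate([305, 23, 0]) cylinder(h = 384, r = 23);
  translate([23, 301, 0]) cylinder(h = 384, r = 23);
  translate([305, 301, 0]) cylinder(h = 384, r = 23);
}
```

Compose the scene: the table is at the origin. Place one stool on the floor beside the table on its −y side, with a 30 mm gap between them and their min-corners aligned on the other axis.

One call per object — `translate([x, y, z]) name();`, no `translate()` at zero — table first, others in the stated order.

table();
translate([0, -354, 0]) stool();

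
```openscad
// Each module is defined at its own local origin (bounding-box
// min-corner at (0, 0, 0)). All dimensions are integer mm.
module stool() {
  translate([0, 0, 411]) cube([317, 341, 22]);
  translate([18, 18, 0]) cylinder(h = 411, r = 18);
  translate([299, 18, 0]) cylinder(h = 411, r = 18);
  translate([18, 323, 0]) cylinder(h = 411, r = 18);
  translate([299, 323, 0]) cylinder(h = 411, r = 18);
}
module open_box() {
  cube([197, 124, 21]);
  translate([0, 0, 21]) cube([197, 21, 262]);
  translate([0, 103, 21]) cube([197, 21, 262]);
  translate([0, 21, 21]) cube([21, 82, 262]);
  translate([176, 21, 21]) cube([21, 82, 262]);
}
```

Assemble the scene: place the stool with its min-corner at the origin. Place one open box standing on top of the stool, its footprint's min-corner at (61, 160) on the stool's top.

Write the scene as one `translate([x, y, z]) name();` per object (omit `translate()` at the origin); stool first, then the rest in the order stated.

stool();
translate([61, 160, 433]) open_box();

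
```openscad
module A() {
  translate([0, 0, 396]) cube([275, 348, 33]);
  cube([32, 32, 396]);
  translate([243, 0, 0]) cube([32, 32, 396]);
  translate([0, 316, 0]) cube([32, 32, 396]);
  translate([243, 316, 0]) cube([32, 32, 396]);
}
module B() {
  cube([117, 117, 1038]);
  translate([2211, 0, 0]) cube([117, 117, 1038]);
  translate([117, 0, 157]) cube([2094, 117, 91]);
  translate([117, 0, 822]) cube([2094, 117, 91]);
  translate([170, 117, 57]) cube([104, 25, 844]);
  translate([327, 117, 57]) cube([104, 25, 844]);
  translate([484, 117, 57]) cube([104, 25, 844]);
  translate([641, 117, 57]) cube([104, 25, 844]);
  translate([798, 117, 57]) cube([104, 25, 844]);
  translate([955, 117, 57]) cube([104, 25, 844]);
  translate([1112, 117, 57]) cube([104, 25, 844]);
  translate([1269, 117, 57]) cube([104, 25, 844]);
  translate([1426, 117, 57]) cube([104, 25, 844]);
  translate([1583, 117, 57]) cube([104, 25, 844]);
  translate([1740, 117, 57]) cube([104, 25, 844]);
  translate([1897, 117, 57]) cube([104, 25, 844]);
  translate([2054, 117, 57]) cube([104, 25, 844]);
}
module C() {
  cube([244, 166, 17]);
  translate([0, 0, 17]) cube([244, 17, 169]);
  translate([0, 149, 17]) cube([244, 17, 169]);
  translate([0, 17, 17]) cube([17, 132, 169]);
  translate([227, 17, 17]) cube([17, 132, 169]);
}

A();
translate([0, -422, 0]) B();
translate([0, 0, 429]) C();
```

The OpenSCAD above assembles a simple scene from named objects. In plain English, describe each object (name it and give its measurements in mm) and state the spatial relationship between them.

A is a four-legged stool. The seat is 275×348 mm, 33 mm thick, top at z = 429 mm. It stands on four square legs, each 32×32 mm in cross-section, from z = 0 to the seat underside, each flush with a corner of the seat.

B is a fence section. Two 117×117 mm posts, 1038 mm tall, stand on the floor with a clear span of 2094 mm between their inner faces. Two horizontal rails of 117×91 mm section span the gap between the posts with their undersides at z = 157 mm and z = 822 mm, flush with the posts' −y face. 13 pickets, each 104 mm wide, 25 mm thick and 844 mm tall, are fixed to the +y face of the rails with their bottoms at z = 57 mm, evenly spaced across the span with equal gaps (rounded down to the nearest mm) at the −x end and between each pair — any rounding remainder accumulates at the +x end.

C is an open storage box with external size 244×166×186 mm and wall thickness 17 mm (the base is also 17 mm thick). The base covers the whole footprint; the four walls stand on the base, with the y-facing walls full-width and the x-facing walls fitting between their inner faces.

The fence section is on the floor beside the stool on its −y side. The open box is on top of the stool.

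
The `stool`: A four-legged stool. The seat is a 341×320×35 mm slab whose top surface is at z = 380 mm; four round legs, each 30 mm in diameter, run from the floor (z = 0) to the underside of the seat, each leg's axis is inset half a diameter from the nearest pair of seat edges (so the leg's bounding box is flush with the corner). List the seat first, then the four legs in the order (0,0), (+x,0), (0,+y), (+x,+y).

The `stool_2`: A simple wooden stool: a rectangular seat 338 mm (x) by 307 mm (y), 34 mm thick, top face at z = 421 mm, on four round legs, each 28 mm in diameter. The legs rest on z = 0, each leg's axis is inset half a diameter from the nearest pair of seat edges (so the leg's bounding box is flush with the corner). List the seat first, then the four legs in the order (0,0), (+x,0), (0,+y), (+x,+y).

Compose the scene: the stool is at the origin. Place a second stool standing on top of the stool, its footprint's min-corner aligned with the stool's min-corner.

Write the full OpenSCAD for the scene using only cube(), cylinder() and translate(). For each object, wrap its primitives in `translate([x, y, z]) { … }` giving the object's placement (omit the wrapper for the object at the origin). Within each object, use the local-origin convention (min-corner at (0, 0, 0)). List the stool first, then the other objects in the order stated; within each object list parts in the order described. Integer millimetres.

translate([0, 0, 345]) cube([341, 320, 35]);
translate([15, 15, 0]) cylinder(h = 345, r = 15);
translate([326, 15, 0]) cylinder(h = 345, r = 15);
translate([15, 305, 0]) cylinder(h = 345, r = 15);
translate([326, 305, 0]) cylinder(h = 345, r = 15);
translate([0, 0, 380]) {
  translate([0, 0, 387]) cube([338, 307, 34]);
  translate([14, 14, 0]) cylinder(h = 387, r = 14);
  translate([324, 14, 0]) cylinder(h = 387, r = 14);
  translate([14, 293, 0]) cylinder(h = 387, r = 14);
  translate([324, 293, 0]) cylinder(h = 387, r = 14);
}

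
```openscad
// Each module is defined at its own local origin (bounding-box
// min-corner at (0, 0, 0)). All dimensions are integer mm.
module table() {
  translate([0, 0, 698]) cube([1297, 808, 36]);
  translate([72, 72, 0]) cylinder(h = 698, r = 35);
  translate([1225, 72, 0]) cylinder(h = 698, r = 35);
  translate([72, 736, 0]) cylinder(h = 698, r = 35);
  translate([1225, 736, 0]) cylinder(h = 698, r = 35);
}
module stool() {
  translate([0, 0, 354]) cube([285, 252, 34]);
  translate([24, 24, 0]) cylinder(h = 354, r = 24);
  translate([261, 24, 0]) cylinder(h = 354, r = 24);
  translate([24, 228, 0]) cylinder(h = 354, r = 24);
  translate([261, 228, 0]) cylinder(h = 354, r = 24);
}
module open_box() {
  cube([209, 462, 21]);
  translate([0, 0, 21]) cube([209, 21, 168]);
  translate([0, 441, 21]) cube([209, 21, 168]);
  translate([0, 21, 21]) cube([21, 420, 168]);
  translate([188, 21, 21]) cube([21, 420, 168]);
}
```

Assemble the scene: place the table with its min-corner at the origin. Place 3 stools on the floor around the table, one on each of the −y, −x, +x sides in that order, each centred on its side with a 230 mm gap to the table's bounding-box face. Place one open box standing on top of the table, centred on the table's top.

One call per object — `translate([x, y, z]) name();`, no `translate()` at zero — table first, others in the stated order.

table();
translate([506, -482, 0]) stool();
translate([-515, 278, 0]) stool();
translate([1527, 278, 0]) stool();
translate([544, 173, 734]) open_box();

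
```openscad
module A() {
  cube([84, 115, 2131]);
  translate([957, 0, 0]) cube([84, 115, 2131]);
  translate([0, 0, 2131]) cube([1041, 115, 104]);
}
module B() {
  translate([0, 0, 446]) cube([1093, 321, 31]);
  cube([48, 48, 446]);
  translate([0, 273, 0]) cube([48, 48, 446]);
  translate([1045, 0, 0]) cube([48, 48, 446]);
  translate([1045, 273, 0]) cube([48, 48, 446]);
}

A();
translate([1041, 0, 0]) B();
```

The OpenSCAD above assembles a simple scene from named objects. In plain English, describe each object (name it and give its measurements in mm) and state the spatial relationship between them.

A is a door frame. The clear opening is 873 mm wide and 2131 mm high. Two 84 mm wide jambs, 115 mm deep, stand either side of the opening from the floor to the top of the opening. A 104 mm thick head sits across the top of both jambs, spanning the full outside width of the frame.

B is a long wooden bench with a 1093 mm (x) × 321 mm (y) seat, 31 mm thick, its top surface 477 mm above the floor. Four 48 mm square legs at the seat corners, flush with the edges, run from z = 0 to the seat underside.

The bench is against the door frame's +x side, with their −y faces flush.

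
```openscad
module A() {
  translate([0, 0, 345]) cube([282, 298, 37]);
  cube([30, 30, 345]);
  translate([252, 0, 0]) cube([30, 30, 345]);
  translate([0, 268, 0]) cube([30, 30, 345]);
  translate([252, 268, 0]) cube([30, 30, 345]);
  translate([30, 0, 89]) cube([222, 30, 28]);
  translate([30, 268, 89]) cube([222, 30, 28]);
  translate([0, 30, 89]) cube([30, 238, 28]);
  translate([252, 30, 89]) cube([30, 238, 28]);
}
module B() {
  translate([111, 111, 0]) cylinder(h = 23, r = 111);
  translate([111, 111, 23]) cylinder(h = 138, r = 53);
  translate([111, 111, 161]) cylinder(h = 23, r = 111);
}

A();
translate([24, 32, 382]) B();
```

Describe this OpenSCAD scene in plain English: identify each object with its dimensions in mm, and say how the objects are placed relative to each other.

A is a simple wooden stool: a rectangular seat 282 mm (x) by 298 mm (y), 37 mm thick, top face at z = 382 mm, on four square legs, each 30×30 mm in cross-section. The legs rest on z = 0, each flush with a corner of the seat. Four stretchers, 30 mm wide and 28 mm tall, connect adjacent legs with their undersides at z = 89 mm, each running between the inner faces of the legs it joins and aligned with the legs' outer faces on the other axis.

B is a spool: two coaxial disc flanges of radius 111 mm and thickness 23 mm, joined by a core cylinder of radius 53 mm and height 138 mm. The lower flange rests on z = 0 and the three cylinders share a vertical axis.

The spool is on top of the stool.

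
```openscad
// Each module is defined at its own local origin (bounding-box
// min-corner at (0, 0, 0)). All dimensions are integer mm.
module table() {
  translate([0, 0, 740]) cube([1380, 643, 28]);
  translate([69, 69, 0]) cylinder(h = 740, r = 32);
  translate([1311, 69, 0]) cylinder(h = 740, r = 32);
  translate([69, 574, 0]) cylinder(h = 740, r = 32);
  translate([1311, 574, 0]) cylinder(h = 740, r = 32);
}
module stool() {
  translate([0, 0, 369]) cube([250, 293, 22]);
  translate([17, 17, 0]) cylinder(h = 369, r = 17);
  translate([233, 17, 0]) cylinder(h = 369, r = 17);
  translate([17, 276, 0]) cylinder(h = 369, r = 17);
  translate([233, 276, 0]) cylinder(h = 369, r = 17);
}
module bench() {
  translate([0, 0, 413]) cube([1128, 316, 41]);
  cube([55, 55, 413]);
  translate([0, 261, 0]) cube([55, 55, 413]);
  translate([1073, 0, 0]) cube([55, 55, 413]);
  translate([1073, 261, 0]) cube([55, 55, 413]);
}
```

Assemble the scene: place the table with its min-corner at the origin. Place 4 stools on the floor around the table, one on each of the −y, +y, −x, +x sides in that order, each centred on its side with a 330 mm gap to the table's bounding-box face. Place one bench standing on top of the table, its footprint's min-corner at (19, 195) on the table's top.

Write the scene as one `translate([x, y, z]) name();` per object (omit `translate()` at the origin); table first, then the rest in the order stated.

table();
translate([565, -623, 0]) stool();
translate([565, 973, 0]) stool();
translate([-580, 175, 0]) stool();
translate([1710, 175, 0]) stool();
translate([19, 195, 768]) bench();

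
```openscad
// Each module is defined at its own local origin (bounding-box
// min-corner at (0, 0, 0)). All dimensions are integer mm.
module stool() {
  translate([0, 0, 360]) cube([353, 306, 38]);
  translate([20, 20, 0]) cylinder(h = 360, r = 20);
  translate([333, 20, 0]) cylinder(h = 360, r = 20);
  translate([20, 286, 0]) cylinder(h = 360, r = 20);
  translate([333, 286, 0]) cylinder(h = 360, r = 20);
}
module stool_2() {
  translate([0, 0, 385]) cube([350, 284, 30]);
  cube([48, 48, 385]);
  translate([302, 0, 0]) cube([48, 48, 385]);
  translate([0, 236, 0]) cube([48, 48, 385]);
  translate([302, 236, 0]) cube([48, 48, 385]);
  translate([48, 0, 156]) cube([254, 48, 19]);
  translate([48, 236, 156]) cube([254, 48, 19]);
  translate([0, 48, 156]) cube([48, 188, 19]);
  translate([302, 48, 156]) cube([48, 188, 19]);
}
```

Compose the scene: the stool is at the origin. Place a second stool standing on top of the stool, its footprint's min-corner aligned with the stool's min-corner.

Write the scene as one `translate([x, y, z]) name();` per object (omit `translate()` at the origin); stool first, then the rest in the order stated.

stool();
translate([0, 0, 398]) stool_2();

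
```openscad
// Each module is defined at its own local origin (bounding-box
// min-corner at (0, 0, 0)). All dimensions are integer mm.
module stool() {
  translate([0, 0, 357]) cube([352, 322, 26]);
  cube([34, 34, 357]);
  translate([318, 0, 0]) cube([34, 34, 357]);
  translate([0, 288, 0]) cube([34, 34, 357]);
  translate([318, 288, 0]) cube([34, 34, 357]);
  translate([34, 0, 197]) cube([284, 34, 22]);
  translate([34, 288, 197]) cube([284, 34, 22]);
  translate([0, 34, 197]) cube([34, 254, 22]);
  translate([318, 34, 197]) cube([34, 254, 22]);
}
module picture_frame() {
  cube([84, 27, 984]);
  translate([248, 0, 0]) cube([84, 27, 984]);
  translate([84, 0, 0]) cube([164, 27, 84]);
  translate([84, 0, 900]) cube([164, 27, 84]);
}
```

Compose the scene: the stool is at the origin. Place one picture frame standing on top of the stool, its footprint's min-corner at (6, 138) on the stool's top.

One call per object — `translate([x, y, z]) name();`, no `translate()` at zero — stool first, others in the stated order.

stool();
translate([6, 138, 383]) picture_frame();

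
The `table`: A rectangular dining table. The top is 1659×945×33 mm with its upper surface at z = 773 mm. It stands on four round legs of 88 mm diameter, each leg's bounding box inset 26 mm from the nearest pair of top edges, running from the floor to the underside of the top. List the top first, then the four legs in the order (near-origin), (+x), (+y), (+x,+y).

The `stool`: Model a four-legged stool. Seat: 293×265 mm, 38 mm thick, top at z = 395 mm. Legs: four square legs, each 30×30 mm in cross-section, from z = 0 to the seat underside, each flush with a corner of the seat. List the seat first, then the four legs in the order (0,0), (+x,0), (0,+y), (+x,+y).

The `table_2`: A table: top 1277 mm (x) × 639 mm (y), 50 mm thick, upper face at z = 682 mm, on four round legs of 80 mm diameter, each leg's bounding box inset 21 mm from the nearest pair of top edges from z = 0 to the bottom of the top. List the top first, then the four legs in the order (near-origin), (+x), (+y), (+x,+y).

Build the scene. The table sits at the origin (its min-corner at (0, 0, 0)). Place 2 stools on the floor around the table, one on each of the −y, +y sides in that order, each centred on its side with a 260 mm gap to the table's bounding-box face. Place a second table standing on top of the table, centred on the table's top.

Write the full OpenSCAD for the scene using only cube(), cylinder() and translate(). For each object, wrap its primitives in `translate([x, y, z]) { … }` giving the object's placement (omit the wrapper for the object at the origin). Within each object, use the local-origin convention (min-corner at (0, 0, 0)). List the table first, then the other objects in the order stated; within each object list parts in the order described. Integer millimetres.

translate([0, 0, 740]) cube([1659, 945, 33]);
translate([70, 70, 0]) cylinder(h = 740, r = 44);
translate([1589, 70, 0]) cylinder(h = 740, r = 44);
translate([70, 875, 0]) cylinder(h = 740, r = 44);
translate([1589, 875, 0]) cylinder(h = 740, r = 44);
translate([683, -525, 0]) {
  translate([0, 0, 357]) cube([293, 265, 38]);
  cube([30, 30, 357]);
  translate([263, 0, 0]) cube([30, 30, 357]);
  translate([0, 235, 0]) cube([30, 30, 357]);
  translate([263, 235, 0]) cube([30, 30, 357]);
}
translate([683, 1205, 0]) {
  translate([0, 0, 357]) cube([293, 265, 38]);
  cube([30, 30, 357]);
  translate([263, 0, 0]) cube([30, 30, 357]);
  translate([0, 235, 0]) cube([30, 30, 357]);
  translate([263, 235, 0]) cube([30, 30, 357]);
}
translate([191, 153, 773]) {
  translate([0, 0, 632]) cube([1277, 639, 50]);
  translate([61, 61, 0]) cylinder(h = 632, r = 40);
  translate([1216, 61, 0]) cylinder(h = 632, r = 40);
  translate([61, 578, 0]) cylinder(h = 632, r = 40);
  translate([1216, 578, 0]) cylinder(h = 632, r = 40);
}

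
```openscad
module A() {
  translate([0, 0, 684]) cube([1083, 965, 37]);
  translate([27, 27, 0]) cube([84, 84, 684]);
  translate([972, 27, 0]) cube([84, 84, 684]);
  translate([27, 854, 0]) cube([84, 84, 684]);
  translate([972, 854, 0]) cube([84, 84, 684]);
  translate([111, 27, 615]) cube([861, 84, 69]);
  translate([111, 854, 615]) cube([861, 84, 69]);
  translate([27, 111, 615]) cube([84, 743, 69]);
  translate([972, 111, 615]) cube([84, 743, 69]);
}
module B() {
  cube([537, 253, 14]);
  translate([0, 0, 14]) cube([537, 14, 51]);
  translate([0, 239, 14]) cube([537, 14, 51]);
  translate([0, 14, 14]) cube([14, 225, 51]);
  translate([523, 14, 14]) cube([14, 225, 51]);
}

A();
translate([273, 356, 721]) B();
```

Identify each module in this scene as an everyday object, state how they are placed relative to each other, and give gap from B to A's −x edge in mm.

A is a table. B is an open box. The open box is on top of the table, centred. The gap from the open box to the table's −x edge is 273 mm.

The open box's min-x is at 273; the table's min-x is 0; gap = 273 mm.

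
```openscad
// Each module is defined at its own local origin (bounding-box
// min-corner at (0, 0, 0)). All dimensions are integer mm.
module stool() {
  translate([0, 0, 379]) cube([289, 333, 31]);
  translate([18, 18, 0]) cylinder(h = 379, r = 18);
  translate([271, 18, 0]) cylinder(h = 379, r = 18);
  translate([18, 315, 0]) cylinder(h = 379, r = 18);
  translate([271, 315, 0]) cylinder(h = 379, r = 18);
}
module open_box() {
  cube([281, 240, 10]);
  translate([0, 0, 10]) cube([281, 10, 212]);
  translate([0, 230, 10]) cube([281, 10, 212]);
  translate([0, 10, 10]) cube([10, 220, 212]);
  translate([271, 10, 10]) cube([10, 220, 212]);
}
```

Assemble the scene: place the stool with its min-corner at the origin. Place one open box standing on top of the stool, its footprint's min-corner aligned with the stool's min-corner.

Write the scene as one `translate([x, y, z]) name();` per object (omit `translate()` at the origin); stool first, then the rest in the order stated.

stool();
translate([0, 0, 410]) open_box();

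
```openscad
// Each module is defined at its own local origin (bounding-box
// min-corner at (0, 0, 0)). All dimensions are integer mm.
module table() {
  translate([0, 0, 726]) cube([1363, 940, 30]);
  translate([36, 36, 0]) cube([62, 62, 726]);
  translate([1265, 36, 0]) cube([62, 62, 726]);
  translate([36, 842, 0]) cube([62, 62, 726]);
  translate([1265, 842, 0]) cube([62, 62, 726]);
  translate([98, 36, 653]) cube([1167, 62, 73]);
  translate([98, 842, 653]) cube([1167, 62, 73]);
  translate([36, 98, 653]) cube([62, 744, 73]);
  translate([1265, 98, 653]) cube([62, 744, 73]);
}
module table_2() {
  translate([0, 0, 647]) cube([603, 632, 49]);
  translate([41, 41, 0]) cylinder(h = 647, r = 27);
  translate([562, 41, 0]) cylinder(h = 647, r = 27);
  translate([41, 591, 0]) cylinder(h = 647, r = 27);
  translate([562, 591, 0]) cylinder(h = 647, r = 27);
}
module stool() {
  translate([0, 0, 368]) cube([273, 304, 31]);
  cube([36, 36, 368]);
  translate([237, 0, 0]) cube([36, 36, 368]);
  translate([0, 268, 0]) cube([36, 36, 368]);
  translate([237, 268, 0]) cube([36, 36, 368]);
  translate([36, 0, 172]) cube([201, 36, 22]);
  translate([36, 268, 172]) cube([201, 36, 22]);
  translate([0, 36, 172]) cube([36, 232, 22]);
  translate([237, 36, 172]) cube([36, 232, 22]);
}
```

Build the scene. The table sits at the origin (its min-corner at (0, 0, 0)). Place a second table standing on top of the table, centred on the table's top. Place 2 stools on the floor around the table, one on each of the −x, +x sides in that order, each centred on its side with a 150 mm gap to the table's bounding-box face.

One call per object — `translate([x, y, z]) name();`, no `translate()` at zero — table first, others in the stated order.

table();
translate([380, 154, 756]) table_2();
translate([-423, 318, 0]) stool();
translate([1513, 318, 0]) stool();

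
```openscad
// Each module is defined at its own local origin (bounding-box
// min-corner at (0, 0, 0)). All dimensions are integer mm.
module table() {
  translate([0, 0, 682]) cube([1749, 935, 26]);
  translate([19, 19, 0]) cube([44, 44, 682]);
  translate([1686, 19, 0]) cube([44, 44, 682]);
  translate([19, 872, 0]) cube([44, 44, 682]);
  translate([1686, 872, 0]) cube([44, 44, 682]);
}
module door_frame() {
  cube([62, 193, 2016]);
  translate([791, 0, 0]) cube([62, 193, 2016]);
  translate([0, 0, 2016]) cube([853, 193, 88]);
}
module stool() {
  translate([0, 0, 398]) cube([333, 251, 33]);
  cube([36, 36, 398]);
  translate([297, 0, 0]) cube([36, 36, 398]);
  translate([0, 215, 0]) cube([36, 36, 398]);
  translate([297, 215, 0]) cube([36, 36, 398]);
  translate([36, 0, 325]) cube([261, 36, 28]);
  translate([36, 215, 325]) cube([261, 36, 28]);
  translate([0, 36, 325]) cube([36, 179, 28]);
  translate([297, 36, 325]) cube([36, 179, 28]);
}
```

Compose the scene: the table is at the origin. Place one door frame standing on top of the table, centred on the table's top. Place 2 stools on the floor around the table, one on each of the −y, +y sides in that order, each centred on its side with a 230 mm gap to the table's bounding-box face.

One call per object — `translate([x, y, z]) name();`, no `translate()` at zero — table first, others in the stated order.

table();
translate([448, 371, 708]) door_frame();
translate([708, -481, 0]) stool();
translate([708, 1165, 0]) stool();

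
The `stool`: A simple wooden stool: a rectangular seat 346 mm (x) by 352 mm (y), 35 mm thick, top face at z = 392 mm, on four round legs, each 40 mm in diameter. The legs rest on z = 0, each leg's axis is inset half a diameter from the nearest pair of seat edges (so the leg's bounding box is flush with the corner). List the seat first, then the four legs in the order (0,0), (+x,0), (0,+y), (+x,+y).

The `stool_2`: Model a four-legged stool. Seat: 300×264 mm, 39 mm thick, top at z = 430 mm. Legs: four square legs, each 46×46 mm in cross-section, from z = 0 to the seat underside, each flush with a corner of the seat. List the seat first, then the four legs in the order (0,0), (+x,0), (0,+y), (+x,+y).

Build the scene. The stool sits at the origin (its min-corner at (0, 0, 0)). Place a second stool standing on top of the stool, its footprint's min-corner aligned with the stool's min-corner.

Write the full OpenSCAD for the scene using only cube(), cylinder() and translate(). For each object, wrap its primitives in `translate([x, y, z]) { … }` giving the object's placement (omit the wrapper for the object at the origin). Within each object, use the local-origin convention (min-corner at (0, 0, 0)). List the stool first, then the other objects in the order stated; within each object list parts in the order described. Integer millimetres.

translate([0, 0, 357]) cube([346, 352, 35]);
translate([20, 20, 0]) cylinder(h = 357, r = 20);
translate([326, 20, 0]) cylinder(h = 357, r = 20);
translate([20, 332, 0]) cylinder(h = 357, r = 20);
translate([326, 332, 0]) cylinder(h = 357, r = 20);
translate([0, 0, 392]) {
  translate([0, 0, 391]) cube([300, 264, 39]);
  cube([46, 46, 391]);
  translate([254, 0, 0]) cube([46, 46, 391]);
  translate([0, 218, 0]) cube([46, 46, 391]);
  translate([254, 218, 0]) cube([46, 46, 391]);
}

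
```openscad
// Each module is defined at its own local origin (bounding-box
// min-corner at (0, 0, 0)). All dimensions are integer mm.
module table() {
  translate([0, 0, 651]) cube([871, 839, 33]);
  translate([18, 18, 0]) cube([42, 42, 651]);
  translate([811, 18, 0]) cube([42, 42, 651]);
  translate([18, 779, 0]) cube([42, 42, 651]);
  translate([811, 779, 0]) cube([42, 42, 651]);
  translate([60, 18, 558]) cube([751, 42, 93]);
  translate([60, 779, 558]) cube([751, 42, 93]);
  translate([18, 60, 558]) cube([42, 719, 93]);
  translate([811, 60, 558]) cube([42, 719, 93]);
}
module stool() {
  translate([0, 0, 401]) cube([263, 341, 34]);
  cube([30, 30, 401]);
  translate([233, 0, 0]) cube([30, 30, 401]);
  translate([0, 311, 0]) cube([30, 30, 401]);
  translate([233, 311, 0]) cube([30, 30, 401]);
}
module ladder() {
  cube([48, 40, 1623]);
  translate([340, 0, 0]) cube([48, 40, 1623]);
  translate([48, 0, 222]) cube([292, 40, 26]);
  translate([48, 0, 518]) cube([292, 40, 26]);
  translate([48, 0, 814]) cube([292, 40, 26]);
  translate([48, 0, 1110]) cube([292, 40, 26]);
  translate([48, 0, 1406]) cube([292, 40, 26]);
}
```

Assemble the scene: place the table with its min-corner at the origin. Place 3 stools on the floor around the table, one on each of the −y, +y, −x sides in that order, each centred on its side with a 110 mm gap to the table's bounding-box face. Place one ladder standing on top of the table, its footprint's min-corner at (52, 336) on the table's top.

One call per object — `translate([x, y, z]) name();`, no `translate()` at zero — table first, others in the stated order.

table();
translate([304, -451, 0]) stool();
translate([304, 949, 0]) stool();
translate([-373, 249, 0]) stool();
translate([52, 336, 684]) ladder();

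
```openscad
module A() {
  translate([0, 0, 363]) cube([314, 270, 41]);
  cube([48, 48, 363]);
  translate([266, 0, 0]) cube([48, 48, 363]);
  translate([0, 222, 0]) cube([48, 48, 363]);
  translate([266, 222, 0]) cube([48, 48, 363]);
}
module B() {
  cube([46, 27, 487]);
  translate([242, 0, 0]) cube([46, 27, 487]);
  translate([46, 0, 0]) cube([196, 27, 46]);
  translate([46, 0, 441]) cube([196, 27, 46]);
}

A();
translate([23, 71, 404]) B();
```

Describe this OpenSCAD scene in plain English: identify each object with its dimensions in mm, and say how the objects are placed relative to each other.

A is a simple wooden stool: a rectangular seat 314 mm (x) by 270 mm (y), 41 mm thick, top face at z = 404 mm, on four square legs, each 48×48 mm in cross-section. The legs rest on z = 0, each flush with a corner of the seat.

B is a rectangular picture frame lying in the x–z plane (depth along y). The opening is 196 mm wide (x) by 395 mm tall (z), surrounded by a border 46 mm wide on all four sides. The frame is 27 mm deep and is made of two full-height vertical stiles with two horizontal rails fitted between them.

The picture frame is on top of the stool.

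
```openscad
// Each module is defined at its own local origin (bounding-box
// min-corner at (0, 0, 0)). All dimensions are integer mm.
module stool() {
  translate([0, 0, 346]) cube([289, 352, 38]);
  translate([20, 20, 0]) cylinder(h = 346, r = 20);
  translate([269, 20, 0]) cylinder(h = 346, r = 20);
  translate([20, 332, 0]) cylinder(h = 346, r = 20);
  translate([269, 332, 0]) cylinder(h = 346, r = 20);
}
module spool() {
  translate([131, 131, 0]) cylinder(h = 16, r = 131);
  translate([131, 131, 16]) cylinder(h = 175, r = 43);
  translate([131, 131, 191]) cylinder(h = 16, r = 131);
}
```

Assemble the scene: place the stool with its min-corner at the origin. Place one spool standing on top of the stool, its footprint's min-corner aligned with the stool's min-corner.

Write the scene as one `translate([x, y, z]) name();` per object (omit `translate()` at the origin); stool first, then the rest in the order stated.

stool();
translate([0, 0, 384]) spool();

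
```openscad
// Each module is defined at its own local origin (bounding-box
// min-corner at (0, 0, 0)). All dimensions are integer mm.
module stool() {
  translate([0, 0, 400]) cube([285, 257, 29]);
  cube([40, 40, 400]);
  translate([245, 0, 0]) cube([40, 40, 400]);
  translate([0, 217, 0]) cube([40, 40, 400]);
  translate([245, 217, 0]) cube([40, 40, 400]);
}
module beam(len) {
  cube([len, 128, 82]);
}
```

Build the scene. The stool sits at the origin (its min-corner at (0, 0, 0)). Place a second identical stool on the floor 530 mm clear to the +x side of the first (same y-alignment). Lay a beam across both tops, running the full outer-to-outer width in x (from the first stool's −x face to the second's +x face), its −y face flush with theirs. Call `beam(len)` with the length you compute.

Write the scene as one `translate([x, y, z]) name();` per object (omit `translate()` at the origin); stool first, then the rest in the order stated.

stool();
translate([815, 0, 0]) stool();
translate([0, 0, 429]) beam(1100);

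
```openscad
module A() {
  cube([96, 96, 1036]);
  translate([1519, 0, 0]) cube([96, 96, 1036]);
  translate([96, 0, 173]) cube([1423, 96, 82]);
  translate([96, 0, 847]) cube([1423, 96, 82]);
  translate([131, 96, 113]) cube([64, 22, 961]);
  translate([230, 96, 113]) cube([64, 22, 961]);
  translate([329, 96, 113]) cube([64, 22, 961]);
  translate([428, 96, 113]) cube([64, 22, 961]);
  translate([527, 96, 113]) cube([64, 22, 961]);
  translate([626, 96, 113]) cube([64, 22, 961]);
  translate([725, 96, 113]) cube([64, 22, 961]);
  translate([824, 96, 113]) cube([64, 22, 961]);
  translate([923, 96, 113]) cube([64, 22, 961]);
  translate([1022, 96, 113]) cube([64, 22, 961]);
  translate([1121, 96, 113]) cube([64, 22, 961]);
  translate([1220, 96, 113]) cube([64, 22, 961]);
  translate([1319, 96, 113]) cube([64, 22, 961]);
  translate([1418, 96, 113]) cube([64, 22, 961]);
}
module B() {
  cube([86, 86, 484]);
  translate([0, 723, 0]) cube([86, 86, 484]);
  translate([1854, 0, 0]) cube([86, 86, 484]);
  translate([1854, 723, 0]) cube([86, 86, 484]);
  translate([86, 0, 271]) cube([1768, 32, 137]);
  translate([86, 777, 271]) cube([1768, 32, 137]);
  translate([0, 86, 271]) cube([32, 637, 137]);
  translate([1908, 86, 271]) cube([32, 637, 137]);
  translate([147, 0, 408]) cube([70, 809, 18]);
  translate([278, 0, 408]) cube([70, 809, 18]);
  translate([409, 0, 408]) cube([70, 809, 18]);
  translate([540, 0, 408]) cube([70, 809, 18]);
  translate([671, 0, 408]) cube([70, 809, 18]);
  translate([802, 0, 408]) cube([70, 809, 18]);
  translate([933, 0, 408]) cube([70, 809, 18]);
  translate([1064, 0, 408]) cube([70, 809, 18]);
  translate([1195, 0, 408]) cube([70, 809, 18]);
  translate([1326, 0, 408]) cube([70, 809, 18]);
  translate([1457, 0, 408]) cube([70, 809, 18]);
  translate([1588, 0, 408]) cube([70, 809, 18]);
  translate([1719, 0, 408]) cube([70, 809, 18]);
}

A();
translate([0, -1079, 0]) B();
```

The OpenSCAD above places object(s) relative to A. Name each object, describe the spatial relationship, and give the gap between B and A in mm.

The bed frame's nearest face is 270 mm from the fence section's −y face.

A is a fence section. B is a bed frame. The bed frame is on the floor beside the fence section on its −y side. The gap between the bed frame and the fence section is 270 mm.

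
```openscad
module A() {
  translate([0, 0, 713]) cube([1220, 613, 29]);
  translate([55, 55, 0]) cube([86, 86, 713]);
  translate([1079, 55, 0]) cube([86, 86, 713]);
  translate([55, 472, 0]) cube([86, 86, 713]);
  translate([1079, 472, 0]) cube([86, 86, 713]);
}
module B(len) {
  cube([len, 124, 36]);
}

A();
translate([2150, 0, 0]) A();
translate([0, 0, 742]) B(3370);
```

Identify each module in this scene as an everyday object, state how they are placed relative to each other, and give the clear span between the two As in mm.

A is a table. B is a beam. A beam spans the tops of two tables. The clear span between the two tables is 930 mm.

Second table starts at x = 2150; first ends at x = 1220; clear span = 2150 − 1220 = 930 mm.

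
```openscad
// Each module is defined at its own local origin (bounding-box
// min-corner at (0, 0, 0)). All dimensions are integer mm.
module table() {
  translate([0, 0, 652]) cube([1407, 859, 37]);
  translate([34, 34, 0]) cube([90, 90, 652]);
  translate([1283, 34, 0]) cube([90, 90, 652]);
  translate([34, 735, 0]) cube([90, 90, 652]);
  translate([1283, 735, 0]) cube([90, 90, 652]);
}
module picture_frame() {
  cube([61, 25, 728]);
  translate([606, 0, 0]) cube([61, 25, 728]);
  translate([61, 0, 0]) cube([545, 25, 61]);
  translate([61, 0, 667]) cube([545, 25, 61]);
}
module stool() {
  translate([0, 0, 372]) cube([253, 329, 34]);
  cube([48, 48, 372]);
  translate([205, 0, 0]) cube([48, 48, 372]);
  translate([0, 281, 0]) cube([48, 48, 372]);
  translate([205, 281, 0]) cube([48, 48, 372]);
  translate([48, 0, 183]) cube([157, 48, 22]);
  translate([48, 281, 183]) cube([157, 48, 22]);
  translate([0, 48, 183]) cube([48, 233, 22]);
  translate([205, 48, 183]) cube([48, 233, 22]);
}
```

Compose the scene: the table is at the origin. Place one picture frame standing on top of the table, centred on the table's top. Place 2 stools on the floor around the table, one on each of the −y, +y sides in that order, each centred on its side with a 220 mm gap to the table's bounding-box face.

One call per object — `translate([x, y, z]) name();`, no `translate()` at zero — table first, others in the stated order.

table();
translate([370, 417, 689]) picture_frame();
translate([577, -549, 0]) stool();
translate([577, 1079, 0]) stool();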